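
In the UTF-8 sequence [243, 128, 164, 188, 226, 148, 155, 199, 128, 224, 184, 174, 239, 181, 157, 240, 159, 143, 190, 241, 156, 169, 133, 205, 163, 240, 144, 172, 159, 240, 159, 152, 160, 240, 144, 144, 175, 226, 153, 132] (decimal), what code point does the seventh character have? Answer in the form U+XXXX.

Offset 0: leading byte 0xF3 = 11110011 → 4-byte char #1 = F3 80 A4 BC.
Offset 4: leading byte 0xE2 = 11100010 → 3-byte char #2 = E2 94 9B.
Offset 7: leading byte 0xC7 = 11000111 → 2-byte char #3 = C7 80.
Offset 9: leading byte 0xE0 = 11100000 → 3-byte char #4 = E0 B8 AE.
Offset 12: leading byte 0xEF = 11101111 → 3-byte char #5 = EF B5 9D.
Offset 15: leading byte 0xF0 = 11110000 → 4-byte char #6 = F0 9F 8F BE.
Offset 19: leading byte 0xF1 = 11110001 → 4-byte char #7 = F1 9C A9 85.
Leading byte 0xF1 = 11110001 matches 11110xxx → 4-byte sequence.
Byte 1: 0xF1 = 11110001, payload 001 (3 bits).
Byte 2: 0x9C = 10011100 (10xxxxxx ✓), payload 011100.
Byte 3: 0xA9 = 10101001 (10xxxxxx ✓), payload 101001.
Byte 4: 0x85 = 10000101 (10xxxxxx ✓), payload 000101.
Concatenate: 001011100101001000101 = 0x5CA45 (21 bits → U+5CA45).

U+5CA45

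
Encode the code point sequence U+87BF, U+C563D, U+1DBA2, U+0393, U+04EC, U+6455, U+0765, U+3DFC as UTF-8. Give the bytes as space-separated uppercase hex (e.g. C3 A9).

U+87BF: 3-byte form → E8 9E BF.
U+C563D: 4-byte form → F3 85 98 BD.
U+1DBA2: 4-byte form → F0 9D AE A2.
U+0393: 2-byte form → CE 93.
U+04EC: 2-byte form → D3 AC.
U+6455: 3-byte form → E6 91 95.
U+0765: 2-byte form → DD A5.
U+3DFC: 3-byte form → E3 B7 BC.
Concatenated (23 bytes): E8 9E BF F3 85 98 BD F0 9D AE A2 CE 93 D3 AC E6 91 95 DD A5 E3 B7 BC.

E8 9E BF F3 85 98 BD F0 9D AE A2 CE 93 D3 AC E6 91 95 DD A5 E3 B7 BC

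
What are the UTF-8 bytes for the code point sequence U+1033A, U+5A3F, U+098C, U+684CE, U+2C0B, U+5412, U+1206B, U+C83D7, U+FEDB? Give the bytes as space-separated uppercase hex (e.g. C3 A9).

U+1033A: 4-byte form → F0 90 8C BA.
U+5A3F: 3-byte form → E5 A8 BF.
U+098C: 3-byte form → E0 A6 8C.
U+684CE: 4-byte form → F1 A8 93 8E.
U+2C0B: 3-byte form → E2 B0 8B.
U+5412: 3-byte form → E5 90 92.
U+1206B: 4-byte form → F0 92 81 AB.
U+C83D7: 4-byte form → F3 88 8F 97.
U+FEDB: 3-byte form → EF BB 9B.
Concatenated (31 bytes): F0 90 8C BA E5 A8 BF E0 A6 8C F1 A8 93 8E E2 B0 8B E5 90 92 F0 92 81 AB F3 88 8F 97 EF BB 9B.

F0 90 8C BA E5 A8 BF E0 A6 8C F1 A8 93 8E E2 B0 8B E5 90 92 F0 92 81 AB F3 88 8F 97 EF BB 9B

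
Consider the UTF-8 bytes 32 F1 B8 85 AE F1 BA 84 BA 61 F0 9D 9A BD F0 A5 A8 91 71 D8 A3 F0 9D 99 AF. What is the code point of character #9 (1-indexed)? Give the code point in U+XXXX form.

U+1D66F

Offset 0: leading byte 0x32 = 00110010 → 1-byte char #1 = 32.
Offset 1: leading byte 0xF1 = 11110001 → 4-byte char #2 = F1 B8 85 AE.
Offset 5: leading byte 0xF1 = 11110001 → 4-byte char #3 = F1 BA 84 BA.
Offset 9: leading byte 0x61 = 01100001 → 1-byte char #4 = 61.
Offset 10: leading byte 0xF0 = 11110000 → 4-byte char #5 = F0 9D 9A BD.
Offset 14: leading byte 0xF0 = 11110000 → 4-byte char #6 = F0 A5 A8 91.
Offset 18: leading byte 0x71 = 01110001 → 1-byte char #7 = 71.
Offset 19: leading byte 0xD8 = 11011000 → 2-byte char #8 = D8 A3.
Offset 21: leading byte 0xF0 = 11110000 → 4-byte char #9 = F0 9D 99 AF.
Leading byte 0xF0 = 11110000 matches 11110xxx → 4-byte sequence.
Byte 1: 0xF0 = 11110000, payload 000 (3 bits).
Byte 2: 0x9D = 10011101 (10xxxxxx ✓), payload 011101.
Byte 3: 0x99 = 10011001 (10xxxxxx ✓), payload 011001.
Byte 4: 0xAF = 10101111 (10xxxxxx ✓), payload 101111.
Concatenate: 000011101011001101111 = 0x1D66F (21 bits → U+1D66F).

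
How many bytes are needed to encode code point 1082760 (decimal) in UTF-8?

4

U+108588 = 0x108588. UTF-8 uses 1 byte below 0x80, 2 below 0x800, 3 below 0x10000, 4 up to 0x10FFFF. 0x108588 is in U+10000–U+10FFFF → 4 bytes.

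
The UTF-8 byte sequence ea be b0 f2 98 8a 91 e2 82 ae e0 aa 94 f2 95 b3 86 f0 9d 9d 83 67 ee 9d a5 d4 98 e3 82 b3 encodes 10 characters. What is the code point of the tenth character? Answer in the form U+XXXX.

Offset 0: leading byte 0xEA = 11101010 → 3-byte char #1 = EA BE B0.
Offset 3: leading byte 0xF2 = 11110010 → 4-byte char #2 = F2 98 8A 91.
Offset 7: leading byte 0xE2 = 11100010 → 3-byte char #3 = E2 82 AE.
Offset 10: leading byte 0xE0 = 11100000 → 3-byte char #4 = E0 AA 94.
Offset 13: leading byte 0xF2 = 11110010 → 4-byte char #5 = F2 95 B3 86.
Offset 17: leading byte 0xF0 = 11110000 → 4-byte char #6 = F0 9D 9D 83.
Offset 21: leading byte 0x67 = 01100111 → 1-byte char #7 = 67.
Offset 22: leading byte 0xEE = 11101110 → 3-byte char #8 = EE 9D A5.
Offset 25: leading byte 0xD4 = 11010100 → 2-byte char #9 = D4 98.
Offset 27: leading byte 0xE3 = 11100011 → 3-byte char #10 = E3 82 B3.
Leading byte 0xE3 = 11100011 matches 1110xxxx → 3-byte sequence.
Byte 1: 0xE3 = 11100011, payload 0011 (4 bits).
Byte 2: 0x82 = 10000010 (10xxxxxx ✓), payload 000010.
Byte 3: 0xB3 = 10110011 (10xxxxxx ✓), payload 110011.
Concatenate: 0011000010110011 = 0x30B3 (16 bits → U+30B3).

U+30B3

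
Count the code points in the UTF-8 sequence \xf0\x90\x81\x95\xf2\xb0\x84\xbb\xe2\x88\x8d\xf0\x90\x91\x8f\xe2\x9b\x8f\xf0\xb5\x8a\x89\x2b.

7

Byte at offset 0: 0xF0 = 11110000 → 4-byte char (#1). Advance 4.
Byte at offset 4: 0xF2 = 11110010 → 4-byte char (#2). Advance 4.
Byte at offset 8: 0xE2 = 11100010 → 3-byte char (#3). Advance 3.
Byte at offset 11: 0xF0 = 11110000 → 4-byte char (#4). Advance 4.
Byte at offset 15: 0xE2 = 11100010 → 3-byte char (#5). Advance 3.
Byte at offset 18: 0xF0 = 11110000 → 4-byte char (#6). Advance 4.
Byte at offset 22: 0x2B = 00101011 → 1-byte char (#7). Advance 1.
Reached end at offset 23 after 7 code points.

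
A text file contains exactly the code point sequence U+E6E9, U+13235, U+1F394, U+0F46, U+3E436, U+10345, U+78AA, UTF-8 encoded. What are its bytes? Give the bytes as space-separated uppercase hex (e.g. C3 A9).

U+E6E9: 3-byte form → EE 9B A9.
U+13235: 4-byte form → F0 93 88 B5.
U+1F394: 4-byte form → F0 9F 8E 94.
U+0F46: 3-byte form → E0 BD 86.
U+3E436: 4-byte form → F0 BE 90 B6.
U+10345: 4-byte form → F0 90 8D 85.
U+78AA: 3-byte form → E7 A2 AA.
Concatenated (25 bytes): EE 9B A9 F0 93 88 B5 F0 9F 8E 94 E0 BD 86 F0 BE 90 B6 F0 90 8D 85 E7 A2 AA.

EE 9B A9 F0 93 88 B5 F0 9F 8E 94 E0 BD 86 F0 BE 90 B6 F0 90 8D 85 E7 A2 AA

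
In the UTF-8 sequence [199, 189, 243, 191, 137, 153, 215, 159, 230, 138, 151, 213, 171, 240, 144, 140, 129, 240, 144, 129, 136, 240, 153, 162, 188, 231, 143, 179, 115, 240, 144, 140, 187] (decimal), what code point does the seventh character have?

Offset 0: leading byte 0xC7 = 11000111 → 2-byte char #1 = C7 BD.
Offset 2: leading byte 0xF3 = 11110011 → 4-byte char #2 = F3 BF 89 99.
Offset 6: leading byte 0xD7 = 11010111 → 2-byte char #3 = D7 9F.
Offset 8: leading byte 0xE6 = 11100110 → 3-byte char #4 = E6 8A 97.
Offset 11: leading byte 0xD5 = 11010101 → 2-byte char #5 = D5 AB.
Offset 13: leading byte 0xF0 = 11110000 → 4-byte char #6 = F0 90 8C 81.
Offset 17: leading byte 0xF0 = 11110000 → 4-byte char #7 = F0 90 81 88.
Leading byte 0xF0 = 11110000 matches 11110xxx → 4-byte sequence.
Byte 1: 0xF0 = 11110000, payload 000 (3 bits).
Byte 2: 0x90 = 10010000 (10xxxxxx ✓), payload 010000.
Byte 3: 0x81 = 10000001 (10xxxxxx ✓), payload 000001.
Byte 4: 0x88 = 10001000 (10xxxxxx ✓), payload 001000.
Concatenate: 000010000000001001000 = 0x10048 (21 bits → U+10048).

U+10048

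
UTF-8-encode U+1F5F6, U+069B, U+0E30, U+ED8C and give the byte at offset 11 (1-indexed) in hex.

1-indexed offset 11 is 0-indexed offset 10.
U+1F5F6 → 4-byte form F0 9F 97 B6 at offsets 0–3.
U+069B → 2-byte form DA 9B at offsets 4–5.
U+0E30 → 3-byte form E0 B8 B0 at offsets 6–8.
U+ED8C → 3-byte form EE B6 8C at offsets 9–11.
Offset 10 falls in char 4's range; it's byte 2 of EE B6 8C = 0xB6.

0xB6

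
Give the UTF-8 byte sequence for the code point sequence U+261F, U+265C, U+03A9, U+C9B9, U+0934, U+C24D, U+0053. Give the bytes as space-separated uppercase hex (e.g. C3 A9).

U+261F: 3-byte form → E2 98 9F.
U+265C: 3-byte form → E2 99 9C.
U+03A9: 2-byte form → CE A9.
U+C9B9: 3-byte form → EC A6 B9.
U+0934: 3-byte form → E0 A4 B4.
U+C24D: 3-byte form → EC 89 8D.
U+0053: 1-byte form → 53.
Concatenated (18 bytes): E2 98 9F E2 99 9C CE A9 EC A6 B9 E0 A4 B4 EC 89 8D 53.

E2 98 9F E2 99 9C CE A9 EC A6 B9 E0 A4 B4 EC 89 8D 53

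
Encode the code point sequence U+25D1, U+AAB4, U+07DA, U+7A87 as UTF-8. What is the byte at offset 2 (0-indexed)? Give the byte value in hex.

U+25D1 → 3-byte form E2 97 91 at offsets 0–2.
Offset 2 falls in char 1's range; it's byte 3 of E2 97 91 = 0x91.

0x91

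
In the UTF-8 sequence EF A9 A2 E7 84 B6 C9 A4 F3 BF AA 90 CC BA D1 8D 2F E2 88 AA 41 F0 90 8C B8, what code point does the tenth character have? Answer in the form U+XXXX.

Offset 0: leading byte 0xEF = 11101111 → 3-byte char #1 = EF A9 A2.
Offset 3: leading byte 0xE7 = 11100111 → 3-byte char #2 = E7 84 B6.
Offset 6: leading byte 0xC9 = 11001001 → 2-byte char #3 = C9 A4.
Offset 8: leading byte 0xF3 = 11110011 → 4-byte char #4 = F3 BF AA 90.
Offset 12: leading byte 0xCC = 11001100 → 2-byte char #5 = CC BA.
Offset 14: leading byte 0xD1 = 11010001 → 2-byte char #6 = D1 8D.
Offset 16: leading byte 0x2F = 00101111 → 1-byte char #7 = 2F.
Offset 17: leading byte 0xE2 = 11100010 → 3-byte char #8 = E2 88 AA.
Offset 20: leading byte 0x41 = 01000001 → 1-byte char #9 = 41.
Offset 21: leading byte 0xF0 = 11110000 → 4-byte char #10 = F0 90 8C B8.
Leading byte 0xF0 = 11110000 matches 11110xxx → 4-byte sequence.
Byte 1: 0xF0 = 11110000, payload 000 (3 bits).
Byte 2: 0x90 = 10010000 (10xxxxxx ✓), payload 010000.
Byte 3: 0x8C = 10001100 (10xxxxxx ✓), payload 001100.
Byte 4: 0xB8 = 10111000 (10xxxxxx ✓), payload 111000.
Concatenate: 000010000001100111000 = 0x10338 (21 bits → U+10338).

U+10338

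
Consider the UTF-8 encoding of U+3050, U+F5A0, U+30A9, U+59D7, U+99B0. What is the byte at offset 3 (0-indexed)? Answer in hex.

0xEF

U+3050 → 3-byte form E3 81 90 at offsets 0–2.
U+F5A0 → 3-byte form EF 96 A0 at offsets 3–5.
Offset 3 falls in char 2's range; it's byte 1 of EF 96 A0 = 0xEF.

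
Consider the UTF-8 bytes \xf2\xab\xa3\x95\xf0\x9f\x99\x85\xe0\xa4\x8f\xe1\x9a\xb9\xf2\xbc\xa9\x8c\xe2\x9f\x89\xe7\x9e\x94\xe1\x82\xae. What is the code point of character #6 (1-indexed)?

Offset 0: leading byte 0xF2 = 11110010 → 4-byte char #1 = F2 AB A3 95.
Offset 4: leading byte 0xF0 = 11110000 → 4-byte char #2 = F0 9F 99 85.
Offset 8: leading byte 0xE0 = 11100000 → 3-byte char #3 = E0 A4 8F.
Offset 11: leading byte 0xE1 = 11100001 → 3-byte char #4 = E1 9A B9.
Offset 14: leading byte 0xF2 = 11110010 → 4-byte char #5 = F2 BC A9 8C.
Offset 18: leading byte 0xE2 = 11100010 → 3-byte char #6 = E2 9F 89.
Leading byte 0xE2 = 11100010 matches 1110xxxx → 3-byte sequence.
Byte 1: 0xE2 = 11100010, payload 0010 (4 bits).
Byte 2: 0x9F = 10011111 (10xxxxxx ✓), payload 011111.
Byte 3: 0x89 = 10001001 (10xxxxxx ✓), payload 001001.
Concatenate: 0010011111001001 = 0x27C9 (16 bits → U+27C9).

U+27C9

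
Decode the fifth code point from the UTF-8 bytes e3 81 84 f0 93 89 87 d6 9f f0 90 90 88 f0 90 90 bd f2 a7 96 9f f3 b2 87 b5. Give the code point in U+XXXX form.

U+1043D

Offset 0: leading byte 0xE3 = 11100011 → 3-byte char #1 = E3 81 84.
Offset 3: leading byte 0xF0 = 11110000 → 4-byte char #2 = F0 93 89 87.
Offset 7: leading byte 0xD6 = 11010110 → 2-byte char #3 = D6 9F.
Offset 9: leading byte 0xF0 = 11110000 → 4-byte char #4 = F0 90 90 88.
Offset 13: leading byte 0xF0 = 11110000 → 4-byte char #5 = F0 90 90 BD.
Leading byte 0xF0 = 11110000 matches 11110xxx → 4-byte sequence.
Byte 1: 0xF0 = 11110000, payload 000 (3 bits).
Byte 2: 0x90 = 10010000 (10xxxxxx ✓), payload 010000.
Byte 3: 0x90 = 10010000 (10xxxxxx ✓), payload 010000.
Byte 4: 0xBD = 10111101 (10xxxxxx ✓), payload 111101.
Concatenate: 000010000010000111101 = 0x1043D (21 bits → U+1043D).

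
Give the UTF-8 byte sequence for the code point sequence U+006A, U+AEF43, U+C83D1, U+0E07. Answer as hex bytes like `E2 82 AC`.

6A F2 AE BD 83 F3 88 8F 91 E0 B8 87

U+006A: 1-byte form → 6A.
U+AEF43: 4-byte form → F2 AE BD 83.
U+C83D1: 4-byte form → F3 88 8F 91.
U+0E07: 3-byte form → E0 B8 87.
Concatenated (12 bytes): 6A F2 AE BD 83 F3 88 8F 91 E0 B8 87.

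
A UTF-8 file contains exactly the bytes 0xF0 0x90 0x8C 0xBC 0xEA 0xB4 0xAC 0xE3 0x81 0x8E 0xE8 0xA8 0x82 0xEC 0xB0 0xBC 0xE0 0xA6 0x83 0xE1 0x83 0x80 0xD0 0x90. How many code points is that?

Byte at offset 0: 0xF0 = 11110000 → 4-byte char (#1). Advance 4.
Byte at offset 4: 0xEA = 11101010 → 3-byte char (#2). Advance 3.
Byte at offset 7: 0xE3 = 11100011 → 3-byte char (#3). Advance 3.
Byte at offset 10: 0xE8 = 11101000 → 3-byte char (#4). Advance 3.
Byte at offset 13: 0xEC = 11101100 → 3-byte char (#5). Advance 3.
Byte at offset 16: 0xE0 = 11100000 → 3-byte char (#6). Advance 3.
Byte at offset 19: 0xE1 = 11100001 → 3-byte char (#7). Advance 3.
Byte at offset 22: 0xD0 = 11010000 → 2-byte char (#8). Advance 2.
Reached end at offset 24 after 8 code points.

8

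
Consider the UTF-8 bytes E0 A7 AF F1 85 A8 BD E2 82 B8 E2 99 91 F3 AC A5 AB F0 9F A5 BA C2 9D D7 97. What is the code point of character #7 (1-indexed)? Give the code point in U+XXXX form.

U+009D

Offset 0: leading byte 0xE0 = 11100000 → 3-byte char #1 = E0 A7 AF.
Offset 3: leading byte 0xF1 = 11110001 → 4-byte char #2 = F1 85 A8 BD.
Offset 7: leading byte 0xE2 = 11100010 → 3-byte char #3 = E2 82 B8.
Offset 10: leading byte 0xE2 = 11100010 → 3-byte char #4 = E2 99 91.
Offset 13: leading byte 0xF3 = 11110011 → 4-byte char #5 = F3 AC A5 AB.
Offset 17: leading byte 0xF0 = 11110000 → 4-byte char #6 = F0 9F A5 BA.
Offset 21: leading byte 0xC2 = 11000010 → 2-byte char #7 = C2 9D.
Leading byte 0xC2 = 11000010 matches 110xxxxx → 2-byte sequence.
Byte 1: 0xC2 = 11000010, payload 00010 (5 bits).
Byte 2: 0x9D = 10011101 (10xxxxxx ✓), payload 011101.
Concatenate: 00010011101 = 0x9D (11 bits → U+009D).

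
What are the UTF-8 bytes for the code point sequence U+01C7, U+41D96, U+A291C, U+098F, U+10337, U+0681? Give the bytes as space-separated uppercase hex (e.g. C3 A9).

U+01C7: 2-byte form → C7 87.
U+41D96: 4-byte form → F1 81 B6 96.
U+A291C: 4-byte form → F2 A2 A4 9C.
U+098F: 3-byte form → E0 A6 8F.
U+10337: 4-byte form → F0 90 8C B7.
U+0681: 2-byte form → DA 81.
Concatenated (19 bytes): C7 87 F1 81 B6 96 F2 A2 A4 9C E0 A6 8F F0 90 8C B7 DA 81.

C7 87 F1 81 B6 96 F2 A2 A4 9C E0 A6 8F F0 90 8C B7 DA 81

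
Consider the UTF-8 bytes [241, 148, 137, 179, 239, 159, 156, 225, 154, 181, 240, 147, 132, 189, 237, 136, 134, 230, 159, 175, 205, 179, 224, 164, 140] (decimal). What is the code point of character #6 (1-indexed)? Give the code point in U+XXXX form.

U+67EF

Offset 0: leading byte 0xF1 = 11110001 → 4-byte char #1 = F1 94 89 B3.
Offset 4: leading byte 0xEF = 11101111 → 3-byte char #2 = EF 9F 9C.
Offset 7: leading byte 0xE1 = 11100001 → 3-byte char #3 = E1 9A B5.
Offset 10: leading byte 0xF0 = 11110000 → 4-byte char #4 = F0 93 84 BD.
Offset 14: leading byte 0xED = 11101101 → 3-byte char #5 = ED 88 86.
Offset 17: leading byte 0xE6 = 11100110 → 3-byte char #6 = E6 9F AF.
Leading byte 0xE6 = 11100110 matches 1110xxxx → 3-byte sequence.
Byte 1: 0xE6 = 11100110, payload 0110 (4 bits).
Byte 2: 0x9F = 10011111 (10xxxxxx ✓), payload 011111.
Byte 3: 0xAF = 10101111 (10xxxxxx ✓), payload 101111.
Concatenate: 0110011111101111 = 0x67EF (16 bits → U+67EF).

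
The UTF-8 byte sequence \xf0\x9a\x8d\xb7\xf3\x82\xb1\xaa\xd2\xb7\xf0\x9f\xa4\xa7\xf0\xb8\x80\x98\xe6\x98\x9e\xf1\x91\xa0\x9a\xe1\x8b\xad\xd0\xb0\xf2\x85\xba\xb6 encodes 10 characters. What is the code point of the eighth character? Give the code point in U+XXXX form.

U+12ED

Offset 0: leading byte 0xF0 = 11110000 → 4-byte char #1 = F0 9A 8D B7.
Offset 4: leading byte 0xF3 = 11110011 → 4-byte char #2 = F3 82 B1 AA.
Offset 8: leading byte 0xD2 = 11010010 → 2-byte char #3 = D2 B7.
Offset 10: leading byte 0xF0 = 11110000 → 4-byte char #4 = F0 9F A4 A7.
Offset 14: leading byte 0xF0 = 11110000 → 4-byte char #5 = F0 B8 80 98.
Offset 18: leading byte 0xE6 = 11100110 → 3-byte char #6 = E6 98 9E.
Offset 21: leading byte 0xF1 = 11110001 → 4-byte char #7 = F1 91 A0 9A.
Offset 25: leading byte 0xE1 = 11100001 → 3-byte char #8 = E1 8B AD.
Leading byte 0xE1 = 11100001 matches 1110xxxx → 3-byte sequence.
Byte 1: 0xE1 = 11100001, payload 0001 (4 bits).
Byte 2: 0x8B = 10001011 (10xxxxxx ✓), payload 001011.
Byte 3: 0xAD = 10101101 (10xxxxxx ✓), payload 101101.
Concatenate: 0001001011101101 = 0x12ED (16 bits → U+12ED).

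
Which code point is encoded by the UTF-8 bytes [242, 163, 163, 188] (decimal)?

U+A38FC

Leading byte 0xF2 = 11110010 matches 11110xxx → 4-byte sequence.
Byte 1: 0xF2 = 11110010, payload 010 (3 bits).
Byte 2: 0xA3 = 10100011 (10xxxxxx ✓), payload 100011.
Byte 3: 0xA3 = 10100011 (10xxxxxx ✓), payload 100011.
Byte 4: 0xBC = 10111100 (10xxxxxx ✓), payload 111100.
Concatenate: 010100011100011111100 = 0xA38FC (21 bits → U+A38FC).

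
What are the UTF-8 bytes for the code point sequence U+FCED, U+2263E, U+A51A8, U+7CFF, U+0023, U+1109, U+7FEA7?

U+FCED: 3-byte form → EF B3 AD.
U+2263E: 4-byte form → F0 A2 98 BE.
U+A51A8: 4-byte form → F2 A5 86 A8.
U+7CFF: 3-byte form → E7 B3 BF.
U+0023: 1-byte form → 23.
U+1109: 3-byte form → E1 84 89.
U+7FEA7: 4-byte form → F1 BF BA A7.
Concatenated (22 bytes): EF B3 AD F0 A2 98 BE F2 A5 86 A8 E7 B3 BF 23 E1 84 89 F1 BF BA A7.

EF B3 AD F0 A2 98 BE F2 A5 86 A8 E7 B3 BF 23 E1 84 89 F1 BF BA A7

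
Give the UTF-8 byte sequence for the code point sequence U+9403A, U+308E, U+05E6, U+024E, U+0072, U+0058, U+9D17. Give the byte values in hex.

U+9403A: 4-byte form → F2 94 80 BA.
U+308E: 3-byte form → E3 82 8E.
U+05E6: 2-byte form → D7 A6.
U+024E: 2-byte form → C9 8E.
U+0072: 1-byte form → 72.
U+0058: 1-byte form → 58.
U+9D17: 3-byte form → E9 B4 97.
Concatenated (16 bytes): F2 94 80 BA E3 82 8E D7 A6 C9 8E 72 58 E9 B4 97.

F2 94 80 BA E3 82 8E D7 A6 C9 8E 72 58 E9 B4 97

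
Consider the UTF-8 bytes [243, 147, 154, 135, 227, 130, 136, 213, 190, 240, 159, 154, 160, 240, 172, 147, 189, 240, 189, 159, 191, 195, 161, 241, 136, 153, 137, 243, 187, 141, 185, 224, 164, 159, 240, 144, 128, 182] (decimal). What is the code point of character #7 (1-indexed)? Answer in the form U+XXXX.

U+00E1

Offset 0: leading byte 0xF3 = 11110011 → 4-byte char #1 = F3 93 9A 87.
Offset 4: leading byte 0xE3 = 11100011 → 3-byte char #2 = E3 82 88.
Offset 7: leading byte 0xD5 = 11010101 → 2-byte char #3 = D5 BE.
Offset 9: leading byte 0xF0 = 11110000 → 4-byte char #4 = F0 9F 9A A0.
Offset 13: leading byte 0xF0 = 11110000 → 4-byte char #5 = F0 AC 93 BD.
Offset 17: leading byte 0xF0 = 11110000 → 4-byte char #6 = F0 BD 9F BF.
Offset 21: leading byte 0xC3 = 11000011 → 2-byte char #7 = C3 A1.
Leading byte 0xC3 = 11000011 matches 110xxxxx → 2-byte sequence.
Byte 1: 0xC3 = 11000011, payload 00011 (5 bits).
Byte 2: 0xA1 = 10100001 (10xxxxxx ✓), payload 100001.
Concatenate: 00011100001 = 0xE1 (11 bits → U+00E1).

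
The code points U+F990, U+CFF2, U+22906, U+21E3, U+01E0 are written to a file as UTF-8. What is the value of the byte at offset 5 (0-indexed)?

U+F990 → 3-byte form EF A6 90 at offsets 0–2.
U+CFF2 → 3-byte form EC BF B2 at offsets 3–5.
Offset 5 falls in char 2's range; it's byte 3 of EC BF B2 = 0xB2.

0xB2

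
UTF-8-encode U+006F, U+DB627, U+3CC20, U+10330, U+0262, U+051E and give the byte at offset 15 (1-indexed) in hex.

1-indexed offset 15 is 0-indexed offset 14.
U+006F → 1-byte form 6F at offsets 0–0.
U+DB627 → 4-byte form F3 9B 98 A7 at offsets 1–4.
U+3CC20 → 4-byte form F0 BC B0 A0 at offsets 5–8.
U+10330 → 4-byte form F0 90 8C B0 at offsets 9–12.
U+0262 → 2-byte form C9 A2 at offsets 13–14.
Offset 14 falls in char 5's range; it's byte 2 of C9 A2 = 0xA2.

0xA2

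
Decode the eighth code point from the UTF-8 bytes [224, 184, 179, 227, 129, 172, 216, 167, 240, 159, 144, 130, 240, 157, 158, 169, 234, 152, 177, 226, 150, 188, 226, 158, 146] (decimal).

U+2792

Offset 0: leading byte 0xE0 = 11100000 → 3-byte char #1 = E0 B8 B3.
Offset 3: leading byte 0xE3 = 11100011 → 3-byte char #2 = E3 81 AC.
Offset 6: leading byte 0xD8 = 11011000 → 2-byte char #3 = D8 A7.
Offset 8: leading byte 0xF0 = 11110000 → 4-byte char #4 = F0 9F 90 82.
Offset 12: leading byte 0xF0 = 11110000 → 4-byte char #5 = F0 9D 9E A9.
Offset 16: leading byte 0xEA = 11101010 → 3-byte char #6 = EA 98 B1.
Offset 19: leading byte 0xE2 = 11100010 → 3-byte char #7 = E2 96 BC.
Offset 22: leading byte 0xE2 = 11100010 → 3-byte char #8 = E2 9E 92.
Leading byte 0xE2 = 11100010 matches 1110xxxx → 3-byte sequence.
Byte 1: 0xE2 = 11100010, payload 0010 (4 bits).
Byte 2: 0x9E = 10011110 (10xxxxxx ✓), payload 011110.
Byte 3: 0x92 = 10010010 (10xxxxxx ✓), payload 010010.
Concatenate: 0010011110010010 = 0x2792 (16 bits → U+2792).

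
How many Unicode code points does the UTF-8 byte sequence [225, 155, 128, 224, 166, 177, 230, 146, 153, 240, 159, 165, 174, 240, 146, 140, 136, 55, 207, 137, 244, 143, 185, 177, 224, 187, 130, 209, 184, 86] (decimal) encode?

11

Byte at offset 0: 0xE1 = 11100001 → 3-byte char (#1). Advance 3.
Byte at offset 3: 0xE0 = 11100000 → 3-byte char (#2). Advance 3.
Byte at offset 6: 0xE6 = 11100110 → 3-byte char (#3). Advance 3.
Byte at offset 9: 0xF0 = 11110000 → 4-byte char (#4). Advance 4.
Byte at offset 13: 0xF0 = 11110000 → 4-byte char (#5). Advance 4.
Byte at offset 17: 0x37 = 00110111 → 1-byte char (#6). Advance 1.
Byte at offset 18: 0xCF = 11001111 → 2-byte char (#7). Advance 2.
Byte at offset 20: 0xF4 = 11110100 → 4-byte char (#8). Advance 4.
Byte at offset 24: 0xE0 = 11100000 → 3-byte char (#9). Advance 3.
Byte at offset 27: 0xD1 = 11010001 → 2-byte char (#10). Advance 2.
Byte at offset 29: 0x56 = 01010110 → 1-byte char (#11). Advance 1.
Reached end at offset 30 after 11 code points.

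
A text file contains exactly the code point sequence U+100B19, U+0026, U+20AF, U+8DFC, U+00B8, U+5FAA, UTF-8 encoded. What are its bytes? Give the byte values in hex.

F4 80 AC 99 26 E2 82 AF E8 B7 BC C2 B8 E5 BE AA

U+100B19: 4-byte form → F4 80 AC 99.
U+0026: 1-byte form → 26.
U+20AF: 3-byte form → E2 82 AF.
U+8DFC: 3-byte form → E8 B7 BC.
U+00B8: 2-byte form → C2 B8.
U+5FAA: 3-byte form → E5 BE AA.
Concatenated (16 bytes): F4 80 AC 99 26 E2 82 AF E8 B7 BC C2 B8 E5 BE AA.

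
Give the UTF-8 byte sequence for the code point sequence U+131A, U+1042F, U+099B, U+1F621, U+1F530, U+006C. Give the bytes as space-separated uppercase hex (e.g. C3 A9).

U+131A: 3-byte form → E1 8C 9A.
U+1042F: 4-byte form → F0 90 90 AF.
U+099B: 3-byte form → E0 A6 9B.
U+1F621: 4-byte form → F0 9F 98 A1.
U+1F530: 4-byte form → F0 9F 94 B0.
U+006C: 1-byte form → 6C.
Concatenated (19 bytes): E1 8C 9A F0 90 90 AF E0 A6 9B F0 9F 98 A1 F0 9F 94 B0 6C.

E1 8C 9A F0 90 90 AF E0 A6 9B F0 9F 98 A1 F0 9F 94 B0 6C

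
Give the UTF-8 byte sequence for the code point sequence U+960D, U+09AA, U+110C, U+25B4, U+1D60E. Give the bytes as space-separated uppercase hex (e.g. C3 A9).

U+960D: 3-byte form → E9 98 8D.
U+09AA: 3-byte form → E0 A6 AA.
U+110C: 3-byte form → E1 84 8C.
U+25B4: 3-byte form → E2 96 B4.
U+1D60E: 4-byte form → F0 9D 98 8E.
Concatenated (16 bytes): E9 98 8D E0 A6 AA E1 84 8C E2 96 B4 F0 9D 98 8E.

E9 98 8D E0 A6 AA E1 84 8C E2 96 B4 F0 9D 98 8E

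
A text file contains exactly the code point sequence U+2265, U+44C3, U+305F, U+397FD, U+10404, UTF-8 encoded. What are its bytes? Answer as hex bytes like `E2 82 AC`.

E2 89 A5 E4 93 83 E3 81 9F F0 B9 9F BD F0 90 90 84

U+2265: 3-byte form → E2 89 A5.
U+44C3: 3-byte form → E4 93 83.
U+305F: 3-byte form → E3 81 9F.
U+397FD: 4-byte form → F0 B9 9F BD.
U+10404: 4-byte form → F0 90 90 84.
Concatenated (17 bytes): E2 89 A5 E4 93 83 E3 81 9F F0 B9 9F BD F0 90 90 84.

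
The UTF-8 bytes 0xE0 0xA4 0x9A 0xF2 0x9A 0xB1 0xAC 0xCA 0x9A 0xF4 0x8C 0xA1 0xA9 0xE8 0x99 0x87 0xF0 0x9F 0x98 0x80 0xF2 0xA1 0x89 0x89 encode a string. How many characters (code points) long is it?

7

Byte at offset 0: 0xE0 = 11100000 → 3-byte char (#1). Advance 3.
Byte at offset 3: 0xF2 = 11110010 → 4-byte char (#2). Advance 4.
Byte at offset 7: 0xCA = 11001010 → 2-byte char (#3). Advance 2.
Byte at offset 9: 0xF4 = 11110100 → 4-byte char (#4). Advance 4.
Byte at offset 13: 0xE8 = 11101000 → 3-byte char (#5). Advance 3.
Byte at offset 16: 0xF0 = 11110000 → 4-byte char (#6). Advance 4.
Byte at offset 20: 0xF2 = 11110010 → 4-byte char (#7). Advance 4.
Reached end at offset 24 after 7 code points.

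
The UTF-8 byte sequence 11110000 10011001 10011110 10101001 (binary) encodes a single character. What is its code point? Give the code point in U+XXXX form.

Leading byte 0xF0 = 11110000 matches 11110xxx → 4-byte sequence.
Byte 1: 0xF0 = 11110000, payload 000 (3 bits).
Byte 2: 0x99 = 10011001 (10xxxxxx ✓), payload 011001.
Byte 3: 0x9E = 10011110 (10xxxxxx ✓), payload 011110.
Byte 4: 0xA9 = 10101001 (10xxxxxx ✓), payload 101001.
Concatenate: 000011001011110101001 = 0x197A9 (21 bits → U+197A9).

U+197A9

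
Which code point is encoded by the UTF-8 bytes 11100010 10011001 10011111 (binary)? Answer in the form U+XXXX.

U+265F

Leading byte 0xE2 = 11100010 matches 1110xxxx → 3-byte sequence.
Byte 1: 0xE2 = 11100010, payload 0010 (4 bits).
Byte 2: 0x99 = 10011001 (10xxxxxx ✓), payload 011001.
Byte 3: 0x9F = 10011111 (10xxxxxx ✓), payload 011111.
Concatenate: 0010011001011111 = 0x265F (16 bits → U+265F).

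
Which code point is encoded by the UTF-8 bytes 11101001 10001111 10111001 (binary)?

Leading byte 0xE9 = 11101001 matches 1110xxxx → 3-byte sequence.
Byte 1: 0xE9 = 11101001, payload 1001 (4 bits).
Byte 2: 0x8F = 10001111 (10xxxxxx ✓), payload 001111.
Byte 3: 0xB9 = 10111001 (10xxxxxx ✓), payload 111001.
Concatenate: 1001001111111001 = 0x93F9 (16 bits → U+93F9).

U+93F9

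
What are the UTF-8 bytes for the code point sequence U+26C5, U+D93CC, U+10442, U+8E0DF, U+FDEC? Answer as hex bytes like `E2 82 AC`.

U+26C5: 3-byte form → E2 9B 85.
U+D93CC: 4-byte form → F3 99 8F 8C.
U+10442: 4-byte form → F0 90 91 82.
U+8E0DF: 4-byte form → F2 8E 83 9F.
U+FDEC: 3-byte form → EF B7 AC.
Concatenated (18 bytes): E2 9B 85 F3 99 8F 8C F0 90 91 82 F2 8E 83 9F EF B7 AC.

E2 9B 85 F3 99 8F 8C F0 90 91 82 F2 8E 83 9F EF B7 AC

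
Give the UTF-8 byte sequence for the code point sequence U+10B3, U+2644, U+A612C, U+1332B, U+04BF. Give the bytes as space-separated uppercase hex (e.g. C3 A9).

E1 82 B3 E2 99 84 F2 A6 84 AC F0 93 8C AB D2 BF

U+10B3: 3-byte form → E1 82 B3.
U+2644: 3-byte form → E2 99 84.
U+A612C: 4-byte form → F2 A6 84 AC.
U+1332B: 4-byte form → F0 93 8C AB.
U+04BF: 2-byte form → D2 BF.
Concatenated (16 bytes): E1 82 B3 E2 99 84 F2 A6 84 AC F0 93 8C AB D2 BF.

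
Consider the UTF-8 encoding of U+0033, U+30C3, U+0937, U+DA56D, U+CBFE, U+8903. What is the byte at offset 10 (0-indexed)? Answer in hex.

0xAD

U+0033 → 1-byte form 33 at offsets 0–0.
U+30C3 → 3-byte form E3 83 83 at offsets 1–3.
U+0937 → 3-byte form E0 A4 B7 at offsets 4–6.
U+DA56D → 4-byte form F3 9A 95 AD at offsets 7–10.
Offset 10 falls in char 4's range; it's byte 4 of F3 9A 95 AD = 0xAD.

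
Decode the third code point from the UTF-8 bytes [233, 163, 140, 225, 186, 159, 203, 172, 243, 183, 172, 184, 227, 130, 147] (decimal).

Offset 0: leading byte 0xE9 = 11101001 → 3-byte char #1 = E9 A3 8C.
Offset 3: leading byte 0xE1 = 11100001 → 3-byte char #2 = E1 BA 9F.
Offset 6: leading byte 0xCB = 11001011 → 2-byte char #3 = CB AC.
Leading byte 0xCB = 11001011 matches 110xxxxx → 2-byte sequence.
Byte 1: 0xCB = 11001011, payload 01011 (5 bits).
Byte 2: 0xAC = 10101100 (10xxxxxx ✓), payload 101100.
Concatenate: 01011101100 = 0x2EC (11 bits → U+02EC).

U+02EC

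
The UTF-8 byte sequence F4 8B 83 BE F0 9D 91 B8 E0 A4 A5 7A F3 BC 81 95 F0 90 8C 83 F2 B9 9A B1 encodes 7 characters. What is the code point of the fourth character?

Offset 0: leading byte 0xF4 = 11110100 → 4-byte char #1 = F4 8B 83 BE.
Offset 4: leading byte 0xF0 = 11110000 → 4-byte char #2 = F0 9D 91 B8.
Offset 8: leading byte 0xE0 = 11100000 → 3-byte char #3 = E0 A4 A5.
Offset 11: leading byte 0x7A = 01111010 → 1-byte char #4 = 7A.
Leading byte 0x7A = 01111010 matches 0xxxxxxx → 1-byte sequence.
Byte 1: 0x7A = 01111010, payload 1111010 (7 bits).
Concatenate: 1111010 = 0x7A (7 bits → U+007A).

U+007A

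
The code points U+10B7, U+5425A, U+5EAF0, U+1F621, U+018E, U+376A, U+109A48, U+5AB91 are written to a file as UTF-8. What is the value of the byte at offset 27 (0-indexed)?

U+10B7 → 3-byte form E1 82 B7 at offsets 0–2.
U+5425A → 4-byte form F1 94 89 9A at offsets 3–6.
U+5EAF0 → 4-byte form F1 9E AB B0 at offsets 7–10.
U+1F621 → 4-byte form F0 9F 98 A1 at offsets 11–14.
U+018E → 2-byte form C6 8E at offsets 15–16.
U+376A → 3-byte form E3 9D AA at offsets 17–19.
U+109A48 → 4-byte form F4 89 A9 88 at offsets 20–23.
U+5AB91 → 4-byte form F1 9A AE 91 at offsets 24–27.
Offset 27 falls in char 8's range; it's byte 4 of F1 9A AE 91 = 0x91.

0x91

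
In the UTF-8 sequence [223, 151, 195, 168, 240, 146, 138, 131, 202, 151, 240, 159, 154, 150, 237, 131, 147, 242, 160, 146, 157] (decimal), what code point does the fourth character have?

Offset 0: leading byte 0xDF = 11011111 → 2-byte char #1 = DF 97.
Offset 2: leading byte 0xC3 = 11000011 → 2-byte char #2 = C3 A8.
Offset 4: leading byte 0xF0 = 11110000 → 4-byte char #3 = F0 92 8A 83.
Offset 8: leading byte 0xCA = 11001010 → 2-byte char #4 = CA 97.
Leading byte 0xCA = 11001010 matches 110xxxxx → 2-byte sequence.
Byte 1: 0xCA = 11001010, payload 01010 (5 bits).
Byte 2: 0x97 = 10010111 (10xxxxxx ✓), payload 010111.
Concatenate: 01010010111 = 0x297 (11 bits → U+0297).

U+0297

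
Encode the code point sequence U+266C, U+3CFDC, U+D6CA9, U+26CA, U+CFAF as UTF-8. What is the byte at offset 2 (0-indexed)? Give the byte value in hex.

U+266C → 3-byte form E2 99 AC at offsets 0–2.
Offset 2 falls in char 1's range; it's byte 3 of E2 99 AC = 0xAC.

0xAC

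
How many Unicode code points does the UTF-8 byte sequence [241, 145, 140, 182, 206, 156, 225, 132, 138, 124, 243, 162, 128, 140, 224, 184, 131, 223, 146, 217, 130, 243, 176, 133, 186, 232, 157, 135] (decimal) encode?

10

Byte at offset 0: 0xF1 = 11110001 → 4-byte char (#1). Advance 4.
Byte at offset 4: 0xCE = 11001110 → 2-byte char (#2). Advance 2.
Byte at offset 6: 0xE1 = 11100001 → 3-byte char (#3). Advance 3.
Byte at offset 9: 0x7C = 01111100 → 1-byte char (#4). Advance 1.
Byte at offset 10: 0xF3 = 11110011 → 4-byte char (#5). Advance 4.
Byte at offset 14: 0xE0 = 11100000 → 3-byte char (#6). Advance 3.
Byte at offset 17: 0xDF = 11011111 → 2-byte char (#7). Advance 2.
Byte at offset 19: 0xD9 = 11011001 → 2-byte char (#8). Advance 2.
Byte at offset 21: 0xF3 = 11110011 → 4-byte char (#9). Advance 4.
Byte at offset 25: 0xE8 = 11101000 → 3-byte char (#10). Advance 3.
Reached end at offset 28 after 10 code points.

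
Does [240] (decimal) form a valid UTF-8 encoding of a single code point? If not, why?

invalid (sequence truncated)

Leading byte 0xF0 = 11110000 → 4-byte form, but only 1 byte is present.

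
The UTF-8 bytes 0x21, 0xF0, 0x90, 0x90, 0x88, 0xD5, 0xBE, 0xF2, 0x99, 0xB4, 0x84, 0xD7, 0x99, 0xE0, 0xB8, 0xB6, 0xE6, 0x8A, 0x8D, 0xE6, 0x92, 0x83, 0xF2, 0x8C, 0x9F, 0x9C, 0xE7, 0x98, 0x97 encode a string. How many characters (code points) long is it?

10

Byte at offset 0: 0x21 = 00100001 → 1-byte char (#1). Advance 1.
Byte at offset 1: 0xF0 = 11110000 → 4-byte char (#2). Advance 4.
Byte at offset 5: 0xD5 = 11010101 → 2-byte char (#3). Advance 2.
Byte at offset 7: 0xF2 = 11110010 → 4-byte char (#4). Advance 4.
Byte at offset 11: 0xD7 = 11010111 → 2-byte char (#5). Advance 2.
Byte at offset 13: 0xE0 = 11100000 → 3-byte char (#6). Advance 3.
Byte at offset 16: 0xE6 = 11100110 → 3-byte char (#7). Advance 3.
Byte at offset 19: 0xE6 = 11100110 → 3-byte char (#8). Advance 3.
Byte at offset 22: 0xF2 = 11110010 → 4-byte char (#9). Advance 4.
Byte at offset 26: 0xE7 = 11100111 → 3-byte char (#10). Advance 3.
Reached end at offset 29 after 10 code points.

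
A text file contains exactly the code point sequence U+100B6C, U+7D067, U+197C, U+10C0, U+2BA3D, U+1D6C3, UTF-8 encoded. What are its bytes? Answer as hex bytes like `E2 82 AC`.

F4 80 AD AC F1 BD 81 A7 E1 A5 BC E1 83 80 F0 AB A8 BD F0 9D 9B 83

U+100B6C: 4-byte form → F4 80 AD AC.
U+7D067: 4-byte form → F1 BD 81 A7.
U+197C: 3-byte form → E1 A5 BC.
U+10C0: 3-byte form → E1 83 80.
U+2BA3D: 4-byte form → F0 AB A8 BD.
U+1D6C3: 4-byte form → F0 9D 9B 83.
Concatenated (22 bytes): F4 80 AD AC F1 BD 81 A7 E1 A5 BC E1 83 80 F0 AB A8 BD F0 9D 9B 83.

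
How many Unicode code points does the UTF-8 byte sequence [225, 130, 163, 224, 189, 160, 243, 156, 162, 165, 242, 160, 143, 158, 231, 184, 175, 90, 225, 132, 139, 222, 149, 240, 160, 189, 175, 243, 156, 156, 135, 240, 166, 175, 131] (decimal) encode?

11

Byte at offset 0: 0xE1 = 11100001 → 3-byte char (#1). Advance 3.
Byte at offset 3: 0xE0 = 11100000 → 3-byte char (#2). Advance 3.
Byte at offset 6: 0xF3 = 11110011 → 4-byte char (#3). Advance 4.
Byte at offset 10: 0xF2 = 11110010 → 4-byte char (#4). Advance 4.
Byte at offset 14: 0xE7 = 11100111 → 3-byte char (#5). Advance 3.
Byte at offset 17: 0x5A = 01011010 → 1-byte char (#6). Advance 1.
Byte at offset 18: 0xE1 = 11100001 → 3-byte char (#7). Advance 3.
Byte at offset 21: 0xDE = 11011110 → 2-byte char (#8). Advance 2.
Byte at offset 23: 0xF0 = 11110000 → 4-byte char (#9). Advance 4.
Byte at offset 27: 0xF3 = 11110011 → 4-byte char (#10). Advance 4.
Byte at offset 31: 0xF0 = 11110000 → 4-byte char (#11). Advance 4.
Reached end at offset 35 after 11 code points.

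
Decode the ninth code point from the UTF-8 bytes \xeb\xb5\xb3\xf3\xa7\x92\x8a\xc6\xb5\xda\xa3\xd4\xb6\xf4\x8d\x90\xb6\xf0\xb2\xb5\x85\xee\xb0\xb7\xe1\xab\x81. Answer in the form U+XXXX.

Offset 0: leading byte 0xEB = 11101011 → 3-byte char #1 = EB B5 B3.
Offset 3: leading byte 0xF3 = 11110011 → 4-byte char #2 = F3 A7 92 8A.
Offset 7: leading byte 0xC6 = 11000110 → 2-byte char #3 = C6 B5.
Offset 9: leading byte 0xDA = 11011010 → 2-byte char #4 = DA A3.
Offset 11: leading byte 0xD4 = 11010100 → 2-byte char #5 = D4 B6.
Offset 13: leading byte 0xF4 = 11110100 → 4-byte char #6 = F4 8D 90 B6.
Offset 17: leading byte 0xF0 = 11110000 → 4-byte char #7 = F0 B2 B5 85.
Offset 21: leading byte 0xEE = 11101110 → 3-byte char #8 = EE B0 B7.
Offset 24: leading byte 0xE1 = 11100001 → 3-byte char #9 = E1 AB 81.
Leading byte 0xE1 = 11100001 matches 1110xxxx → 3-byte sequence.
Byte 1: 0xE1 = 11100001, payload 0001 (4 bits).
Byte 2: 0xAB = 10101011 (10xxxxxx ✓), payload 101011.
Byte 3: 0x81 = 10000001 (10xxxxxx ✓), payload 000001.
Concatenate: 0001101011000001 = 0x1AC1 (16 bits → U+1AC1).

U+1AC1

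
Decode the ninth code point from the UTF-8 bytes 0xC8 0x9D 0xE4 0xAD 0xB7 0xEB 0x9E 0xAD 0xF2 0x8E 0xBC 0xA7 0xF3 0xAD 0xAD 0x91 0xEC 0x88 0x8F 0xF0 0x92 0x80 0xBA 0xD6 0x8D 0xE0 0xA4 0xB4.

U+0934

Offset 0: leading byte 0xC8 = 11001000 → 2-byte char #1 = C8 9D.
Offset 2: leading byte 0xE4 = 11100100 → 3-byte char #2 = E4 AD B7.
Offset 5: leading byte 0xEB = 11101011 → 3-byte char #3 = EB 9E AD.
Offset 8: leading byte 0xF2 = 11110010 → 4-byte char #4 = F2 8E BC A7.
Offset 12: leading byte 0xF3 = 11110011 → 4-byte char #5 = F3 AD AD 91.
Offset 16: leading byte 0xEC = 11101100 → 3-byte char #6 = EC 88 8F.
Offset 19: leading byte 0xF0 = 11110000 → 4-byte char #7 = F0 92 80 BA.
Offset 23: leading byte 0xD6 = 11010110 → 2-byte char #8 = D6 8D.
Offset 25: leading byte 0xE0 = 11100000 → 3-byte char #9 = E0 A4 B4.
Leading byte 0xE0 = 11100000 matches 1110xxxx → 3-byte sequence.
Byte 1: 0xE0 = 11100000, payload 0000 (4 bits).
Byte 2: 0xA4 = 10100100 (10xxxxxx ✓), payload 100100.
Byte 3: 0xB4 = 10110100 (10xxxxxx ✓), payload 110100.
Concatenate: 0000100100110100 = 0x934 (16 bits → U+0934).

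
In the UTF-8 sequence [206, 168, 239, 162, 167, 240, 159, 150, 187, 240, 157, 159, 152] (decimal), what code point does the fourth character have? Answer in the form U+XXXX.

Offset 0: leading byte 0xCE = 11001110 → 2-byte char #1 = CE A8.
Offset 2: leading byte 0xEF = 11101111 → 3-byte char #2 = EF A2 A7.
Offset 5: leading byte 0xF0 = 11110000 → 4-byte char #3 = F0 9F 96 BB.
Offset 9: leading byte 0xF0 = 11110000 → 4-byte char #4 = F0 9D 9F 98.
Leading byte 0xF0 = 11110000 matches 11110xxx → 4-byte sequence.
Byte 1: 0xF0 = 11110000, payload 000 (3 bits).
Byte 2: 0x9D = 10011101 (10xxxxxx ✓), payload 011101.
Byte 3: 0x9F = 10011111 (10xxxxxx ✓), payload 011111.
Byte 4: 0x98 = 10011000 (10xxxxxx ✓), payload 011000.
Concatenate: 000011101011111011000 = 0x1D7D8 (21 bits → U+1D7D8).

U+1D7D8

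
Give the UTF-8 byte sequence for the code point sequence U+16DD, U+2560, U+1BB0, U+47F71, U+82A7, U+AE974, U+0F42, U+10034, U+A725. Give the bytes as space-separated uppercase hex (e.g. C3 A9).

E1 9B 9D E2 95 A0 E1 AE B0 F1 87 BD B1 E8 8A A7 F2 AE A5 B4 E0 BD 82 F0 90 80 B4 EA 9C A5

U+16DD: 3-byte form → E1 9B 9D.
U+2560: 3-byte form → E2 95 A0.
U+1BB0: 3-byte form → E1 AE B0.
U+47F71: 4-byte form → F1 87 BD B1.
U+82A7: 3-byte form → E8 8A A7.
U+AE974: 4-byte form → F2 AE A5 B4.
U+0F42: 3-byte form → E0 BD 82.
U+10034: 4-byte form → F0 90 80 B4.
U+A725: 3-byte form → EA 9C A5.
Concatenated (30 bytes): E1 9B 9D E2 95 A0 E1 AE B0 F1 87 BD B1 E8 8A A7 F2 AE A5 B4 E0 BD 82 F0 90 80 B4 EA 9C A5.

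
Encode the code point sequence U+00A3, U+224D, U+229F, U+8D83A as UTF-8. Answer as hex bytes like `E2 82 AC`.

C2 A3 E2 89 8D E2 8A 9F F2 8D A0 BA

U+00A3: 2-byte form → C2 A3.
U+224D: 3-byte form → E2 89 8D.
U+229F: 3-byte form → E2 8A 9F.
U+8D83A: 4-byte form → F2 8D A0 BA.
Concatenated (12 bytes): C2 A3 E2 89 8D E2 8A 9F F2 8D A0 BA.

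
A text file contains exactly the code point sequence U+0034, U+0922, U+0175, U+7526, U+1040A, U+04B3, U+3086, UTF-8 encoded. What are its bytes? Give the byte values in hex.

U+0034: 1-byte form → 34.
U+0922: 3-byte form → E0 A4 A2.
U+0175: 2-byte form → C5 B5.
U+7526: 3-byte form → E7 94 A6.
U+1040A: 4-byte form → F0 90 90 8A.
U+04B3: 2-byte form → D2 B3.
U+3086: 3-byte form → E3 82 86.
Concatenated (18 bytes): 34 E0 A4 A2 C5 B5 E7 94 A6 F0 90 90 8A D2 B3 E3 82 86.

34 E0 A4 A2 C5 B5 E7 94 A6 F0 90 90 8A D2 B3 E3 82 86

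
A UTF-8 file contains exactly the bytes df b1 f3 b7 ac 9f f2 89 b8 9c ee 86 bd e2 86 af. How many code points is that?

Byte at offset 0: 0xDF = 11011111 → 2-byte char (#1). Advance 2.
Byte at offset 2: 0xF3 = 11110011 → 4-byte char (#2). Advance 4.
Byte at offset 6: 0xF2 = 11110010 → 4-byte char (#3). Advance 4.
Byte at offset 10: 0xEE = 11101110 → 3-byte char (#4). Advance 3.
Byte at offset 13: 0xE2 = 11100010 → 3-byte char (#5). Advance 3.
Reached end at offset 16 after 5 code points.

5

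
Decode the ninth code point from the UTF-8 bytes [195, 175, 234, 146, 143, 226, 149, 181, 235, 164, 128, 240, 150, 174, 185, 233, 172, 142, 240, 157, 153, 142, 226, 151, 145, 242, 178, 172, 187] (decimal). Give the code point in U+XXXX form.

Offset 0: leading byte 0xC3 = 11000011 → 2-byte char #1 = C3 AF.
Offset 2: leading byte 0xEA = 11101010 → 3-byte char #2 = EA 92 8F.
Offset 5: leading byte 0xE2 = 11100010 → 3-byte char #3 = E2 95 B5.
Offset 8: leading byte 0xEB = 11101011 → 3-byte char #4 = EB A4 80.
Offset 11: leading byte 0xF0 = 11110000 → 4-byte char #5 = F0 96 AE B9.
Offset 15: leading byte 0xE9 = 11101001 → 3-byte char #6 = E9 AC 8E.
Offset 18: leading byte 0xF0 = 11110000 → 4-byte char #7 = F0 9D 99 8E.
Offset 22: leading byte 0xE2 = 11100010 → 3-byte char #8 = E2 97 91.
Offset 25: leading byte 0xF2 = 11110010 → 4-byte char #9 = F2 B2 AC BB.
Leading byte 0xF2 = 11110010 matches 11110xxx → 4-byte sequence.
Byte 1: 0xF2 = 11110010, payload 010 (3 bits).
Byte 2: 0xB2 = 10110010 (10xxxxxx ✓), payload 110010.
Byte 3: 0xAC = 10101100 (10xxxxxx ✓), payload 101100.
Byte 4: 0xBB = 10111011 (10xxxxxx ✓), payload 111011.
Concatenate: 010110010101100111011 = 0xB2B3B (21 bits → U+B2B3B).

U+B2B3B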